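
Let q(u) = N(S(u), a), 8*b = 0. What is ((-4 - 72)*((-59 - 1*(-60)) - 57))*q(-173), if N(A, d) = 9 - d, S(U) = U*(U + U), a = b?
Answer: 38304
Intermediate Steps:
b = 0 (b = (1/8)*0 = 0)
a = 0
S(U) = 2*U**2 (S(U) = U*(2*U) = 2*U**2)
q(u) = 9 (q(u) = 9 - 1*0 = 9 + 0 = 9)
((-4 - 72)*((-59 - 1*(-60)) - 57))*q(-173) = ((-4 - 72)*((-59 - 1*(-60)) - 57))*9 = -76*((-59 + 60) - 57)*9 = -76*(1 - 57)*9 = -76*(-56)*9 = 4256*9 = 38304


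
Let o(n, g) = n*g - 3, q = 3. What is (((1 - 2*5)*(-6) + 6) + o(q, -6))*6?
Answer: 234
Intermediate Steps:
o(n, g) = -3 + g*n (o(n, g) = g*n - 3 = -3 + g*n)
(((1 - 2*5)*(-6) + 6) + o(q, -6))*6 = (((1 - 2*5)*(-6) + 6) + (-3 - 6*3))*6 = (((1 - 10)*(-6) + 6) + (-3 - 18))*6 = ((-9*(-6) + 6) - 21)*6 = ((54 + 6) - 21)*6 = (60 - 21)*6 = 39*6 = 234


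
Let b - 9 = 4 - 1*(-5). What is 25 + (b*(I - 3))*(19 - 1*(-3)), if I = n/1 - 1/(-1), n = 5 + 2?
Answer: 2005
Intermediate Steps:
n = 7
b = 18 (b = 9 + (4 - 1*(-5)) = 9 + (4 + 5) = 9 + 9 = 18)
I = 8 (I = 7/1 - 1/(-1) = 7*1 - 1*(-1) = 7 + 1 = 8)
25 + (b*(I - 3))*(19 - 1*(-3)) = 25 + (18*(8 - 3))*(19 - 1*(-3)) = 25 + (18*5)*(19 + 3) = 25 + 90*22 = 25 + 1980 = 2005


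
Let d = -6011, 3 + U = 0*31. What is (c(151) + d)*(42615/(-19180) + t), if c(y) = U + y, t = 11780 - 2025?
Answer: -219344544991/3836 ≈ -5.7181e+7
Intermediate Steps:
U = -3 (U = -3 + 0*31 = -3 + 0 = -3)
t = 9755
c(y) = -3 + y
(c(151) + d)*(42615/(-19180) + t) = ((-3 + 151) - 6011)*(42615/(-19180) + 9755) = (148 - 6011)*(42615*(-1/19180) + 9755) = -5863*(-8523/3836 + 9755) = -5863*37411657/3836 = -219344544991/3836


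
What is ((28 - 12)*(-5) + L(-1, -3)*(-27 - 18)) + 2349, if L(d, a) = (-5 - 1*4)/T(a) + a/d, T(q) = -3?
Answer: 1999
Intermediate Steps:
L(d, a) = 3 + a/d (L(d, a) = (-5 - 1*4)/(-3) + a/d = (-5 - 4)*(-⅓) + a/d = -9*(-⅓) + a/d = 3 + a/d)
((28 - 12)*(-5) + L(-1, -3)*(-27 - 18)) + 2349 = ((28 - 12)*(-5) + (3 - 3/(-1))*(-27 - 18)) + 2349 = (16*(-5) + (3 - 3*(-1))*(-45)) + 2349 = (-80 + (3 + 3)*(-45)) + 2349 = (-80 + 6*(-45)) + 2349 = (-80 - 270) + 2349 = -350 + 2349 = 1999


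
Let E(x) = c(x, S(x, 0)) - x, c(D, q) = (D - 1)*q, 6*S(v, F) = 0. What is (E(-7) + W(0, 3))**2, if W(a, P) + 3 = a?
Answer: 16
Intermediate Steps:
S(v, F) = 0 (S(v, F) = (1/6)*0 = 0)
W(a, P) = -3 + a
c(D, q) = q*(-1 + D) (c(D, q) = (-1 + D)*q = q*(-1 + D))
E(x) = -x (E(x) = 0*(-1 + x) - x = 0 - x = -x)
(E(-7) + W(0, 3))**2 = (-1*(-7) + (-3 + 0))**2 = (7 - 3)**2 = 4**2 = 16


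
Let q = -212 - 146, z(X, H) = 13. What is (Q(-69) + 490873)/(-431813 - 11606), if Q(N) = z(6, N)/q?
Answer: -175732521/158744002 ≈ -1.1070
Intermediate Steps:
q = -358
Q(N) = -13/358 (Q(N) = 13/(-358) = 13*(-1/358) = -13/358)
(Q(-69) + 490873)/(-431813 - 11606) = (-13/358 + 490873)/(-431813 - 11606) = (175732521/358)/(-443419) = (175732521/358)*(-1/443419) = -175732521/158744002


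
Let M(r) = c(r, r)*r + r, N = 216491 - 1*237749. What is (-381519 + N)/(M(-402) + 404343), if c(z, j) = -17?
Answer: -134259/136925 ≈ -0.98053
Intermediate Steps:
N = -21258 (N = 216491 - 237749 = -21258)
M(r) = -16*r (M(r) = -17*r + r = -16*r)
(-381519 + N)/(M(-402) + 404343) = (-381519 - 21258)/(-16*(-402) + 404343) = -402777/(6432 + 404343) = -402777/410775 = -402777*1/410775 = -134259/136925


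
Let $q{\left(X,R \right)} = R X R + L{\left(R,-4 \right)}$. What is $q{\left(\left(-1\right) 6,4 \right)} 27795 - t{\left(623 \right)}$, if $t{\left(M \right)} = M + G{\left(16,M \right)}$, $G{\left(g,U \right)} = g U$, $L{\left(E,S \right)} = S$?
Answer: $-2790091$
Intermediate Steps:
$q{\left(X,R \right)} = -4 + X R^{2}$ ($q{\left(X,R \right)} = R X R - 4 = X R^{2} - 4 = -4 + X R^{2}$)
$G{\left(g,U \right)} = U g$
$t{\left(M \right)} = 17 M$ ($t{\left(M \right)} = M + M 16 = M + 16 M = 17 M$)
$q{\left(\left(-1\right) 6,4 \right)} 27795 - t{\left(623 \right)} = \left(-4 + \left(-1\right) 6 \cdot 4^{2}\right) 27795 - 17 \cdot 623 = \left(-4 - 96\right) 27795 - 10591 = \left(-100\right) 27795 - 10591 = -2779500 - 10591 = -2790091$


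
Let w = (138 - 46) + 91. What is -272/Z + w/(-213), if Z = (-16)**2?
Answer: -2183/1136 ≈ -1.9217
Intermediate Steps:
Z = 256
w = 183 (w = 92 + 91 = 183)
-272/Z + w/(-213) = -272/256 + 183/(-213) = -272*1/256 + 183*(-1/213) = -17/16 - 61/71 = -2183/1136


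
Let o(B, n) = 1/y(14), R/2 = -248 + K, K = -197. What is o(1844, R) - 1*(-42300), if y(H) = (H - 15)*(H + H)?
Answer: 1184399/28 ≈ 42300.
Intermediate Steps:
R = -890 (R = 2*(-248 - 197) = 2*(-445) = -890)
y(H) = 2*H*(-15 + H) (y(H) = (-15 + H)*(2*H) = 2*H*(-15 + H))
o(B, n) = -1/28 (o(B, n) = 1/(2*14*(-15 + 14)) = 1/(2*14*(-1)) = 1/(-28) = -1/28)
o(1844, R) - 1*(-42300) = -1/28 - 1*(-42300) = -1/28 + 42300 = 1184399/28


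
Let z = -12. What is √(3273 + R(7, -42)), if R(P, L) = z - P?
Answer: √3254 ≈ 57.044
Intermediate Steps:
R(P, L) = -12 - P
√(3273 + R(7, -42)) = √(3273 + (-12 - 1*7)) = √(3273 + (-12 - 7)) = √(3273 - 19) = √3254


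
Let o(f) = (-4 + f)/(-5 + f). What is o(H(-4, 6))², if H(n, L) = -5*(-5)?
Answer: 441/400 ≈ 1.1025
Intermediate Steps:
H(n, L) = 25
o(f) = (-4 + f)/(-5 + f)
o(H(-4, 6))² = ((-4 + 25)/(-5 + 25))² = (21/20)² = 441/400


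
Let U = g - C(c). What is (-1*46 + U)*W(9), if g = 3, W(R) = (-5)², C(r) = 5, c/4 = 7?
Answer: -1200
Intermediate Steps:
c = 28 (c = 4*7 = 28)
W(R) = 25
U = -2 (U = 3 - 1*5 = 3 - 5 = -2)
(-1*46 + U)*W(9) = (-1*46 - 2)*25 = (-46 - 2)*25 = -48*25 = -1200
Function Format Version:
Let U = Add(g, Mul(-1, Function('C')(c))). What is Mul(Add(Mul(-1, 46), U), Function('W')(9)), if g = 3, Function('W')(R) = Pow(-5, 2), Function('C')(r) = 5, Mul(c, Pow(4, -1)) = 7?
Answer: -1200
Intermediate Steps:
c = 28 (c = Mul(4, 7) = 28)
Function('W')(R) = 25
U = -2 (U = Add(3, Mul(-1, 5)) = Add(3, -5) = -2)
Mul(Add(Mul(-1, 46), U), Function('W')(9)) = Mul(Add(Mul(-1, 46), -2), 25) = Mul(Add(-46, -2), 25) = Mul(-48, 25) = -1200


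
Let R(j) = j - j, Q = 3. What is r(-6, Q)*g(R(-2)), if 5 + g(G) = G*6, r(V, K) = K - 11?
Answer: 40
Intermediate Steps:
r(V, K) = -11 + K
R(j) = 0
g(G) = -5 + 6*G (g(G) = -5 + G*6 = -5 + 6*G)
r(-6, Q)*g(R(-2)) = (-11 + 3)*(-5 + 6*0) = -8*(-5 + 0) = -8*(-5) = 40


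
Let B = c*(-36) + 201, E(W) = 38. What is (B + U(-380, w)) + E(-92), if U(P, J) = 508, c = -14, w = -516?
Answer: 1251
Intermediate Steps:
B = 705 (B = -14*(-36) + 201 = 504 + 201 = 705)
(B + U(-380, w)) + E(-92) = (705 + 508) + 38 = 1213 + 38 = 1251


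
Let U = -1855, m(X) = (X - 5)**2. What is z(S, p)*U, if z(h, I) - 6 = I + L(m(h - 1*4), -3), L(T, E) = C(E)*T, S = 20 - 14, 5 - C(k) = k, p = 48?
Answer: -233730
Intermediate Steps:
C(k) = 5 - k
m(X) = (-5 + X)**2
S = 6
L(T, E) = T*(5 - E) (L(T, E) = (5 - E)*T = T*(5 - E))
z(h, I) = 6 + I + 8*(-9 + h)**2 (z(h, I) = 6 + (I + (-5 + (h - 1*4))**2*(5 - 1*(-3))) = 6 + (I + (-5 + (h - 4))**2*(5 + 3)) = 6 + (I + (-5 + (-4 + h))**2*8) = 6 + (I + (-9 + h)**2*8) = 6 + (I + 8*(-9 + h)**2) = 6 + I + 8*(-9 + h)**2)
z(S, p)*U = (6 + 48 + 8*(-9 + 6)**2)*(-1855) = (6 + 48 + 8*(-3)**2)*(-1855) = (6 + 48 + 8*9)*(-1855) = (6 + 48 + 72)*(-1855) = 126*(-1855) = -233730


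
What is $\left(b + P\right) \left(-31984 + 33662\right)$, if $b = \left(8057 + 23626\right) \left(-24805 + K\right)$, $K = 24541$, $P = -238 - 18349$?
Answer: $-14066504522$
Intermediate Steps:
$P = -18587$ ($P = -238 - 18349 = -18587$)
$b = -8364312$ ($b = \left(8057 + 23626\right) \left(-24805 + 24541\right) = 31683 \left(-264\right) = -8364312$)
$\left(b + P\right) \left(-31984 + 33662\right) = \left(-8364312 - 18587\right) \left(-31984 + 33662\right) = \left(-8382899\right) 1678 = -14066504522$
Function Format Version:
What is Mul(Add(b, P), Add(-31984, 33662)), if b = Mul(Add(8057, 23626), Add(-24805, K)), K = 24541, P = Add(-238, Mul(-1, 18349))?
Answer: -14066504522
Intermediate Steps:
P = -18587 (P = Add(-238, -18349) = -18587)
b = -8364312 (b = Mul(Add(8057, 23626), Add(-24805, 24541)) = Mul(31683, -264) = -8364312)
Mul(Add(b, P), Add(-31984, 33662)) = Mul(Add(-8364312, -18587), Add(-31984, 33662)) = Mul(-8382899, 1678) = -14066504522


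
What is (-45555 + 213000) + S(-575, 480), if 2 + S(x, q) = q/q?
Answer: 167444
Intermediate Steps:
S(x, q) = -1 (S(x, q) = -2 + q/q = -2 + 1 = -1)
(-45555 + 213000) + S(-575, 480) = (-45555 + 213000) - 1 = 167445 - 1 = 167444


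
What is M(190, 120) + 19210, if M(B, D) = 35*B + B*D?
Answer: 48660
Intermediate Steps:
M(190, 120) + 19210 = 190*(35 + 120) + 19210 = 190*155 + 19210 = 29450 + 19210 = 48660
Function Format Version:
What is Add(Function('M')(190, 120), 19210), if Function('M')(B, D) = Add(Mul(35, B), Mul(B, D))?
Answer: 48660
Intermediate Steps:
Add(Function('M')(190, 120), 19210) = Add(Mul(190, Add(35, 120)), 19210) = Add(Mul(190, 155), 19210) = Add(29450, 19210) = 48660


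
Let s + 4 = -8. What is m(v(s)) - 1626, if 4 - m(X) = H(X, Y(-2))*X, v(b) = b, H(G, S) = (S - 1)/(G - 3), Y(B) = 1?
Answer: -1622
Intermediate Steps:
s = -12 (s = -4 - 8 = -12)
H(G, S) = (-1 + S)/(-3 + G)
m(X) = 4 (m(X) = 4 - (-1 + 1)/(-3 + X)*X = 4 - 0/(-3 + X)*X = 4 - 0*X = 4 - 1*0 = 4 + 0 = 4)
m(v(s)) - 1626 = 4 - 1626 = -1622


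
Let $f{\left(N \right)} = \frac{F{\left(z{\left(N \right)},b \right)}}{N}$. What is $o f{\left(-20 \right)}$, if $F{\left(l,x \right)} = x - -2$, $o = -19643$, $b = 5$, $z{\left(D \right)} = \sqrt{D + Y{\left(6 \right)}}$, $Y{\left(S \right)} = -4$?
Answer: $\frac{137501}{20} \approx 6875.0$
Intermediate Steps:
$z{\left(D \right)} = \sqrt{-4 + D}$ ($z{\left(D \right)} = \sqrt{D - 4} = \sqrt{-4 + D}$)
$F{\left(l,x \right)} = 2 + x$ ($F{\left(l,x \right)} = x + 2 = 2 + x$)
$f{\left(N \right)} = \frac{7}{N}$ ($f{\left(N \right)} = \frac{2 + 5}{N} = \frac{7}{N}$)
$o f{\left(-20 \right)} = - 19643 \frac{7}{-20} = - 19643 \cdot 7 \left(- \frac{1}{20}\right) = \left(-19643\right) \left(- \frac{7}{20}\right) = \frac{137501}{20}$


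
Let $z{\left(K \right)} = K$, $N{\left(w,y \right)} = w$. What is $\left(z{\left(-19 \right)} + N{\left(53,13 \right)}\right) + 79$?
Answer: $113$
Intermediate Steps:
$\left(z{\left(-19 \right)} + N{\left(53,13 \right)}\right) + 79 = \left(-19 + 53\right) + 79 = 34 + 79 = 113$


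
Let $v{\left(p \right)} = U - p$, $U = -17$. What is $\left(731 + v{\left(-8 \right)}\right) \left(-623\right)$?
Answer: $-449806$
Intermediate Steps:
$v{\left(p \right)} = -17 - p$
$\left(731 + v{\left(-8 \right)}\right) \left(-623\right) = \left(731 - 9\right) \left(-623\right) = 722 \left(-623\right) = -449806$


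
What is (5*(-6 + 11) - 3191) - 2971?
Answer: -6137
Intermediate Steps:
(5*(-6 + 11) - 3191) - 2971 = (5*5 - 3191) - 2971 = (25 - 3191) - 2971 = -3166 - 2971 = -6137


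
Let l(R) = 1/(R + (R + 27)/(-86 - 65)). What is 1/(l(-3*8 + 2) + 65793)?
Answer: 3327/218893160 ≈ 1.5199e-5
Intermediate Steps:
l(R) = 1/(-27/151 + 150*R/151) (l(R) = 1/(R + (27 + R)/(-151)) = 1/(R + (27 + R)*(-1/151)) = 1/(R + (-27/151 - R/151)) = 1/(-27/151 + 150*R/151))
1/(l(-3*8 + 2) + 65793) = 1/(151/(3*(-9 + 50*(-3*8 + 2))) + 65793) = 1/(151/(3*(-9 + 50*(-24 + 2))) + 65793) = 1/(151/(3*(-9 + 50*(-22))) + 65793) = 1/(151/(3*(-9 - 1100)) + 65793) = 1/((151/3)/(-1109) + 65793) = 1/((151/3)*(-1/1109) + 65793) = 1/(-151/3327 + 65793) = 1/(218893160/3327) = 3327/218893160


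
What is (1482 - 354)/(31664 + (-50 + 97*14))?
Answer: 282/8243 ≈ 0.034211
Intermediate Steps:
(1482 - 354)/(31664 + (-50 + 97*14)) = 1128/(31664 + (-50 + 1358)) = 1128/(31664 + 1308) = 1128/32972 = 1128*(1/32972) = 282/8243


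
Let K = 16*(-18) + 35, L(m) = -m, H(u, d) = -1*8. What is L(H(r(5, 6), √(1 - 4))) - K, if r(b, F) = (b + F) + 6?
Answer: 261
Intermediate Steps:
r(b, F) = 6 + F + b (r(b, F) = (F + b) + 6 = 6 + F + b)
H(u, d) = -8
K = -253 (K = -288 + 35 = -253)
L(H(r(5, 6), √(1 - 4))) - K = -1*(-8) - 1*(-253) = 8 + 253 = 261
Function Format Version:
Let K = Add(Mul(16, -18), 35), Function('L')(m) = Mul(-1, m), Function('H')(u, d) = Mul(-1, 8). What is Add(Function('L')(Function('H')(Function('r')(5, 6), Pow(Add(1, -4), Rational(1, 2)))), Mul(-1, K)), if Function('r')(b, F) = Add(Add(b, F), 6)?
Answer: 261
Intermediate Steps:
Function('r')(b, F) = Add(6, F, b) (Function('r')(b, F) = Add(Add(F, b), 6) = Add(6, F, b))
Function('H')(u, d) = -8
K = -253 (K = Add(-288, 35) = -253)
Add(Function('L')(Function('H')(Function('r')(5, 6), Pow(Add(1, -4), Rational(1, 2)))), Mul(-1, K)) = Add(Mul(-1, -8), Mul(-1, -253)) = Add(8, 253) = 261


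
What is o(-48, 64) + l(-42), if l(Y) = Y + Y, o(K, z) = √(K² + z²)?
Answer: -4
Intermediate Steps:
l(Y) = 2*Y
o(-48, 64) + l(-42) = √((-48)² + 64²) + 2*(-42) = √(2304 + 4096) - 84 = √6400 - 84 = 80 - 84 = -4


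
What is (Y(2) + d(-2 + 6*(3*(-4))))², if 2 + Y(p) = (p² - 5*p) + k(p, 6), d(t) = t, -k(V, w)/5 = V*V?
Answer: 10404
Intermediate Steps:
k(V, w) = -5*V² (k(V, w) = -5*V*V = -5*V²)
Y(p) = -2 - 5*p - 4*p² (Y(p) = -2 + ((p² - 5*p) - 5*p²) = -2 + (-5*p - 4*p²) = -2 - 5*p - 4*p²)
(Y(2) + d(-2 + 6*(3*(-4))))² = ((-2 - 5*2 - 4*2²) + (-2 + 6*(3*(-4))))² = ((-2 - 10 - 4*4) + (-2 + 6*(-12)))² = ((-2 - 10 - 16) + (-2 - 72))² = (-28 - 74)² = (-102)² = 10404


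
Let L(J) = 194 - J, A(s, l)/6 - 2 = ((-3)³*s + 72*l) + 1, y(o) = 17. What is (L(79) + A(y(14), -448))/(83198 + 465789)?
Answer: -196157/548987 ≈ -0.35731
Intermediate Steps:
A(s, l) = 18 - 162*s + 432*l (A(s, l) = 12 + 6*(((-3)³*s + 72*l) + 1) = 12 + 6*((-27*s + 72*l) + 1) = 12 + 6*(1 - 27*s + 72*l) = 12 + (6 - 162*s + 432*l) = 18 - 162*s + 432*l)
(L(79) + A(y(14), -448))/(83198 + 465789) = ((194 - 1*79) + (18 - 162*17 + 432*(-448)))/(83198 + 465789) = ((194 - 79) + (18 - 2754 - 193536))/548987 = (115 - 196272)*(1/548987) = -196157*1/548987 = -196157/548987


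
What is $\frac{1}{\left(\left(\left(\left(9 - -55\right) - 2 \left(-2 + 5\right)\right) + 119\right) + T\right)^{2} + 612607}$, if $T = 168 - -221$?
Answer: $\frac{1}{932963} \approx 1.0719 \cdot 10^{-6}$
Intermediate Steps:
$T = 389$ ($T = 168 + 221 = 389$)
$\frac{1}{\left(\left(\left(\left(9 - -55\right) - 2 \left(-2 + 5\right)\right) + 119\right) + T\right)^{2} + 612607} = \frac{1}{\left(\left(\left(\left(9 - -55\right) - 2 \left(-2 + 5\right)\right) + 119\right) + 389\right)^{2} + 612607} = \frac{1}{\left(\left(\left(\left(9 + 55\right) - 6\right) + 119\right) + 389\right)^{2} + 612607} = \frac{1}{\left(\left(\left(64 - 6\right) + 119\right) + 389\right)^{2} + 612607} = \frac{1}{\left(\left(58 + 119\right) + 389\right)^{2} + 612607} = \frac{1}{\left(177 + 389\right)^{2} + 612607} = \frac{1}{566^{2} + 612607} = \frac{1}{320356 + 612607} = \frac{1}{932963}$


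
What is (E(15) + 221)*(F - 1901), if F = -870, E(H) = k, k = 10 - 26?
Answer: -568055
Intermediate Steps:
k = -16
E(H) = -16
(E(15) + 221)*(F - 1901) = (-16 + 221)*(-870 - 1901) = 205*(-2771) = -568055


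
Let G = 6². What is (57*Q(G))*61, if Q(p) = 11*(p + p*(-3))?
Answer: -2753784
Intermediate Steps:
G = 36
Q(p) = -22*p (Q(p) = 11*(p - 3*p) = 11*(-2*p) = -22*p)
(57*Q(G))*61 = (57*(-22*36))*61 = (57*(-792))*61 = -45144*61 = -2753784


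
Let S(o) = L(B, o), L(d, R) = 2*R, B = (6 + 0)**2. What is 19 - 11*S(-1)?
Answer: 41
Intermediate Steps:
B = 36 (B = 6**2 = 36)
S(o) = 2*o
19 - 11*S(-1) = 19 - 22*(-1) = 19 - 11*(-2) = 19 + 22 = 41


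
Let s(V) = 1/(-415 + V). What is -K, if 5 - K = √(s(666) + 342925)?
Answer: -5 + 8*√337572159/251 ≈ 580.60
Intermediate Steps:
K = 5 - 8*√337572159/251 (K = 5 - √(1/(-415 + 666) + 342925) = 5 - √(1/251 + 342925) = 5 - √(86074176/251) = 5 - 8*√337572159/251 ≈ -580.60)
-K = -(5 - 8*√337572159/251) = -5 + 8*√337572159/251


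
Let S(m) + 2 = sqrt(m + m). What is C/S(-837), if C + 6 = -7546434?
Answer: 7546440/839 + 11319660*I*sqrt(186)/839 ≈ 8994.6 + 1.84e+5*I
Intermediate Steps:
S(m) = -2 + sqrt(2)*sqrt(m) (S(m) = -2 + sqrt(m + m) = -2 + sqrt(2*m) = -2 + sqrt(2)*sqrt(m))
C = -7546440 (C = -6 - 7546434 = -7546440)
C/S(-837) = -7546440/(-2 + sqrt(2)*sqrt(-837)) = -7546440/(-2 + sqrt(2)*(3*I*sqrt(93))) = -7546440/(-2 + 3*I*sqrt(186))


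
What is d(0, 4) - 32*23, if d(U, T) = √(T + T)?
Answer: -736 + 2*√2 ≈ -733.17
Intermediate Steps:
d(U, T) = √2*√T (d(U, T) = √(2*T) = √2*√T)
d(0, 4) - 32*23 = √2*√4 - 32*23 = √2*2 - 736 = 2*√2 - 736 = -736 + 2*√2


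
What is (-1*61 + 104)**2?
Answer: 1849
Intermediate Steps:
(-1*61 + 104)**2 = (-61 + 104)**2 = 43**2 = 1849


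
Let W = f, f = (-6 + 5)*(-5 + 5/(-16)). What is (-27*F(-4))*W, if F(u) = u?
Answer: 2295/4 ≈ 573.75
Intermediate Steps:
f = 85/16 (f = -(-5 + 5*(-1/16)) = -(-5 - 5/16) = -1*(-85/16) = 85/16 ≈ 5.3125)
W = 85/16 ≈ 5.3125
(-27*F(-4))*W = -27*(-4)*(85/16) = 108*(85/16) = 2295/4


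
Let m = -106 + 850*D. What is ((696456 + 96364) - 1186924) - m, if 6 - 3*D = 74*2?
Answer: -1061294/3 ≈ -3.5376e+5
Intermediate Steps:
D = -142/3 (D = 2 - 74*2/3 = 2 - 1/3*148 = 2 - 148/3 = -142/3 ≈ -47.333)
m = -121018/3 (m = -106 + 850*(-142/3) = -106 - 120700/3 = -121018/3 ≈ -40339.)
((696456 + 96364) - 1186924) - m = ((696456 + 96364) - 1186924) - 1*(-121018/3) = (792820 - 1186924) + 121018/3 = -394104 + 121018/3 = -1061294/3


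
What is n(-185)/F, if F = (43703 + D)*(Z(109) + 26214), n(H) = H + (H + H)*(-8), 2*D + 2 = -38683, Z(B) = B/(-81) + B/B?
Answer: 224775/51724795813 ≈ 4.3456e-6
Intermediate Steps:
Z(B) = 1 - B/81 (Z(B) = B*(-1/81) + 1 = -B/81 + 1 = 1 - B/81)
D = -38685/2 (D = -1 + (1/2)*(-38683) = -1 - 38683/2 = -38685/2 ≈ -19343.)
n(H) = -15*H (n(H) = H + (2*H)*(-8) = H - 16*H = -15*H)
F = 51724795813/81 (F = (43703 - 38685/2)*((1 - 1/81*109) + 26214) = 48721*((1 - 109/81) + 26214)/2 = 48721*(-28/81 + 26214)/2 = (48721/2)*(2123306/81) = 51724795813/81 ≈ 6.3858e+8)
n(-185)/F = (-15*(-185))/(51724795813/81) = 2775*(81/51724795813) = 224775/51724795813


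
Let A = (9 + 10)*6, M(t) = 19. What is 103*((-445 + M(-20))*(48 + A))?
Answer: -7108236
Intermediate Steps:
A = 114 (A = 19*6 = 114)
103*((-445 + M(-20))*(48 + A)) = 103*((-445 + 19)*(48 + 114)) = 103*(-426*162) = 103*(-69012) = -7108236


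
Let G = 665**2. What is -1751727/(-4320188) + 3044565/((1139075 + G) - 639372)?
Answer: 1233591157323/339108836872 ≈ 3.6377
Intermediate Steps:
G = 442225
-1751727/(-4320188) + 3044565/((1139075 + G) - 639372) = -1751727/(-4320188) + 3044565/((1139075 + 442225) - 639372) = -1751727*(-1/4320188) + 3044565/(1581300 - 639372) = 1751727/4320188 + 3044565/941928 = 1751727/4320188 + 3044565*(1/941928) = 1751727/4320188 + 1014855/313976 = 1233591157323/339108836872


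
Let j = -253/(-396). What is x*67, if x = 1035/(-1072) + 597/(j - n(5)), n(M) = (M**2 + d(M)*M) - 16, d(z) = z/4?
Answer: -11791917/4208 ≈ -2802.3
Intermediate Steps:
j = 23/36 (j = -253*(-1/396) = 23/36 ≈ 0.63889)
d(z) = z/4 (d(z) = z*(1/4) = z/4)
n(M) = -16 + 5*M**2/4 (n(M) = (M**2 + (M/4)*M) - 16 = (M**2 + M**2/4) - 16 = 5*M**2/4 - 16 = -16 + 5*M**2/4)
x = -11791917/281936 (x = 1035/(-1072) + 597/(23/36 - (-16 + (5/4)*5**2)) = 1035*(-1/1072) + 597/(23/36 - (-16 + (5/4)*25)) = -1035/1072 + 597/(23/36 - (-16 + 125/4)) = -1035/1072 + 597/(23/36 - 1*61/4) = -1035/1072 + 597/(23/36 - 61/4) = -1035/1072 + 597/(-263/18) = -1035/1072 + 597*(-18/263) = -1035/1072 - 10746/263 = -11791917/281936 ≈ -41.825)
x*67 = -11791917/281936*67 = -11791917/4208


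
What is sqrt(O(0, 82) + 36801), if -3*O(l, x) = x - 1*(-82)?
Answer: sqrt(330717)/3 ≈ 191.69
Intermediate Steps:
O(l, x) = -82/3 - x/3 (O(l, x) = -(x - 1*(-82))/3 = -(x + 82)/3 = -(82 + x)/3 = -82/3 - x/3)
sqrt(O(0, 82) + 36801) = sqrt((-82/3 - 1/3*82) + 36801) = sqrt((-82/3 - 82/3) + 36801) = sqrt(-164/3 + 36801) = sqrt(110239/3) = sqrt(330717)/3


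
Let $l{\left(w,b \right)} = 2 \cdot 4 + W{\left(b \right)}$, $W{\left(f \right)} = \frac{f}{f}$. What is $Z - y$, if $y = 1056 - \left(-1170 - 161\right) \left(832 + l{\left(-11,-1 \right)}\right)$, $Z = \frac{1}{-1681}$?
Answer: $- \frac{1883437788}{1681} \approx -1.1204 \cdot 10^{6}$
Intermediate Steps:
$Z = - \frac{1}{1681} \approx -0.00059488$
$W{\left(f \right)} = 1$
$l{\left(w,b \right)} = 9$ ($l{\left(w,b \right)} = 2 \cdot 4 + 1 = 8 + 1 = 9$)
$y = 1120427$ ($y = 1056 - \left(-1170 - 161\right) \left(832 + 9\right) = 1056 - \left(-1331\right) 841 = 1056 - -1119371 = 1056 + 1119371 = 1120427$)
$Z - y = - \frac{1}{1681} - 1120427 = - \frac{1883437788}{1681}$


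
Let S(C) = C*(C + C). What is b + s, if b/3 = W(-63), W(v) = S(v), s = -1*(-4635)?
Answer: 28449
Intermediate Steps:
S(C) = 2*C² (S(C) = C*(2*C) = 2*C²)
s = 4635
W(v) = 2*v²
b = 23814 (b = 3*(2*(-63)²) = 3*(2*3969) = 3*7938 = 23814)
b + s = 23814 + 4635 = 28449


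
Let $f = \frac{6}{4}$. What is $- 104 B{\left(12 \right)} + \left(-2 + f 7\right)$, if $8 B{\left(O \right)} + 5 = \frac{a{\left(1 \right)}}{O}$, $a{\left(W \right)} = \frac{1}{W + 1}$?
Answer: $\frac{1751}{24} \approx 72.958$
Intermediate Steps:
$a{\left(W \right)} = \frac{1}{1 + W}$
$f = \frac{3}{2}$ ($f = 6 \cdot \frac{1}{4} = \frac{3}{2} \approx 1.5$)
$B{\left(O \right)} = - \frac{5}{8} + \frac{1}{16 O}$ ($B{\left(O \right)} = - \frac{5}{8} + \frac{\frac{1}{1 + 1} \frac{1}{O}}{8} = - \frac{5}{8} + \frac{\frac{1}{2} \frac{1}{O}}{8} = - \frac{5}{8} + \frac{1}{16 O}$)
$- 104 B{\left(12 \right)} + \left(-2 + f 7\right) = - 104 \frac{1 - 120}{16 \cdot 12} + \left(-2 + \frac{3}{2} \cdot 7\right) = - 104 \cdot \frac{1}{16} \cdot \frac{1}{12} \left(1 - 120\right) + \left(-2 + \frac{21}{2}\right) = - 104 \cdot \frac{1}{16} \cdot \frac{1}{12} \left(-119\right) + \frac{17}{2} = \left(-104\right) \left(- \frac{119}{192}\right) + \frac{17}{2} = \frac{1547}{24} + \frac{17}{2} = \frac{1751}{24}$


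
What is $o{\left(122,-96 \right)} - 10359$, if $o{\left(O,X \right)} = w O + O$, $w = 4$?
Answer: $-9749$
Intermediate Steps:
$o{\left(O,X \right)} = 5 O$ ($o{\left(O,X \right)} = 4 O + O = 5 O$)
$o{\left(122,-96 \right)} - 10359 = 5 \cdot 122 - 10359 = 610 - 10359 = -9749$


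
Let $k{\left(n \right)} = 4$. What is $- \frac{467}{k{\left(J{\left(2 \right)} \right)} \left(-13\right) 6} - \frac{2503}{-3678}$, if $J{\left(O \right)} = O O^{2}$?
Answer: $\frac{138809}{63752} \approx 2.1773$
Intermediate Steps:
$J{\left(O \right)} = O^{3}$
$- \frac{467}{k{\left(J{\left(2 \right)} \right)} \left(-13\right) 6} - \frac{2503}{-3678} = - \frac{467}{4 \left(-13\right) 6} - \frac{2503}{-3678} = - \frac{467}{\left(-52\right) 6} - - \frac{2503}{3678} = - \frac{467}{-312} + \frac{2503}{3678} = \left(-467\right) \left(- \frac{1}{312}\right) + \frac{2503}{3678} = \frac{467}{312} + \frac{2503}{3678} = \frac{138809}{63752}$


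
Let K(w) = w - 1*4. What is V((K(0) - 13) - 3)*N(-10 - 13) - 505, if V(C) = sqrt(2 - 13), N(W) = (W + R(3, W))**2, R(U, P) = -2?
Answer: -505 + 625*I*sqrt(11) ≈ -505.0 + 2072.9*I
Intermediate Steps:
K(w) = -4 + w (K(w) = w - 4 = -4 + w)
N(W) = (-2 + W)**2 (N(W) = (W - 2)**2 = (-2 + W)**2)
V(C) = I*sqrt(11) (V(C) = sqrt(-11) = I*sqrt(11))
V((K(0) - 13) - 3)*N(-10 - 13) - 505 = (I*sqrt(11))*(-2 + (-10 - 13))**2 - 505 = (I*sqrt(11))*(-2 - 23)**2 - 505 = (I*sqrt(11))*(-25)**2 - 505 = (I*sqrt(11))*625 - 505 = 625*I*sqrt(11) - 505 = -505 + 625*I*sqrt(11)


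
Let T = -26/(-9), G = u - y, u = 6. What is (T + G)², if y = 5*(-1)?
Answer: 15625/81 ≈ 192.90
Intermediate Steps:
y = -5
G = 11 (G = 6 - 1*(-5) = 6 + 5 = 11)
T = 26/9 (T = -26*(-⅑) = 26/9 ≈ 2.8889)
(T + G)² = (26/9 + 11)² = (125/9)² = 15625/81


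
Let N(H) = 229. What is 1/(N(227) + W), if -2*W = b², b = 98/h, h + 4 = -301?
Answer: 93025/21297923 ≈ 0.0043678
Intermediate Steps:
h = -305 (h = -4 - 301 = -305)
b = -98/305 (b = 98/(-305) = 98*(-1/305) = -98/305 ≈ -0.32131)
W = -4802/93025 (W = -(-98/305)²/2 = -½*9604/93025 = -4802/93025 ≈ -0.051621)
1/(N(227) + W) = 1/(229 - 4802/93025) = 1/(21297923/93025) = 93025/21297923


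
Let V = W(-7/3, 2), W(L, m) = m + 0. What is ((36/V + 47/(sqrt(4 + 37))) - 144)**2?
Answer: 653125/41 - 11844*sqrt(41)/41 ≈ 14080.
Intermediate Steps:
W(L, m) = m
V = 2
((36/V + 47/(sqrt(4 + 37))) - 144)**2 = ((36/2 + 47/(sqrt(4 + 37))) - 144)**2 = ((36*(1/2) + 47/(sqrt(41))) - 144)**2 = ((18 + 47*(sqrt(41)/41)) - 144)**2 = ((18 + 47*sqrt(41)/41) - 144)**2 = (-126 + 47*sqrt(41)/41)**2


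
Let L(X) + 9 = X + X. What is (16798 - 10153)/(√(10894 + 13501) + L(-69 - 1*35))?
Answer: -205995/3242 - 6645*√24395/22694 ≈ -109.27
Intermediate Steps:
L(X) = -9 + 2*X (L(X) = -9 + (X + X) = -9 + 2*X)
(16798 - 10153)/(√(10894 + 13501) + L(-69 - 1*35)) = (16798 - 10153)/(√(10894 + 13501) + (-9 + 2*(-69 - 1*35))) = 6645/(√24395 + (-9 + 2*(-69 - 35))) = 6645/(√24395 + (-9 + 2*(-104))) = 6645/(√24395 + (-9 - 208)) = 6645/(√24395 - 217) = 6645/(-217 + √24395)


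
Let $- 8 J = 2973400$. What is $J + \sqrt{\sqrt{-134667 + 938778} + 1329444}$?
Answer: $-371675 + \sqrt{1329444 + 59 \sqrt{231}} \approx -3.7052 \cdot 10^{5}$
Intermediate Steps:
$J = -371675$ ($J = \left(- \frac{1}{8}\right) 2973400 = -371675$)
$J + \sqrt{\sqrt{-134667 + 938778} + 1329444} = -371675 + \sqrt{\sqrt{-134667 + 938778} + 1329444} = -371675 + \sqrt{\sqrt{804111} + 1329444} = -371675 + \sqrt{59 \sqrt{231} + 1329444} = -371675 + \sqrt{1329444 + 59 \sqrt{231}}$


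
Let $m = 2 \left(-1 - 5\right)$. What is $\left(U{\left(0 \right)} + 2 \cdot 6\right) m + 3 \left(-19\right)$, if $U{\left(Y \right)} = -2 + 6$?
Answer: $-249$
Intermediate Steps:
$U{\left(Y \right)} = 4$
$m = -12$ ($m = 2 \left(-6\right) = -12$)
$\left(U{\left(0 \right)} + 2 \cdot 6\right) m + 3 \left(-19\right) = \left(4 + 2 \cdot 6\right) \left(-12\right) + 3 \left(-19\right) = \left(4 + 12\right) \left(-12\right) - 57 = 16 \left(-12\right) - 57 = -192 - 57 = -249$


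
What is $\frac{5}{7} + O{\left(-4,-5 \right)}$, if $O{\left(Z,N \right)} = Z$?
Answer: $- \frac{23}{7} \approx -3.2857$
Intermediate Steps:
$\frac{5}{7} + O{\left(-4,-5 \right)} = \frac{5}{7} - 4 = - \frac{23}{7}$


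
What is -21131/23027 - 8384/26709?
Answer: -757446247/615028143 ≈ -1.2316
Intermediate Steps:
-21131/23027 - 8384/26709 = -757446247/615028143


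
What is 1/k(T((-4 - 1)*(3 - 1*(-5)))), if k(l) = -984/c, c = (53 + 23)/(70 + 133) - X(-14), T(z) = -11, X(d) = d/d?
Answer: 127/199752 ≈ 0.00063579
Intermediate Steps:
X(d) = 1
c = -127/203 (c = (53 + 23)/(70 + 133) - 1*1 = 76/203 - 1 = -127/203 ≈ -0.62562)
k(l) = 199752/127 (k(l) = -984/(-127/203) = -984*(-203/127) = 199752/127)
1/k(T((-4 - 1)*(3 - 1*(-5)))) = 1/(199752/127) = 127/199752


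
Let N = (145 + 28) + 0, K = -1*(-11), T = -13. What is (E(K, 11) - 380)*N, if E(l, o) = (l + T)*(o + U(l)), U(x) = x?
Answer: -73352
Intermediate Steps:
K = 11
N = 173 (N = 173 + 0 = 173)
E(l, o) = (-13 + l)*(l + o) (E(l, o) = (l - 13)*(o + l) = (-13 + l)*(l + o))
(E(K, 11) - 380)*N = ((11² - 13*11 - 13*11 + 11*11) - 380)*173 = ((121 - 143 - 143 + 121) - 380)*173 = (-44 - 380)*173 = -424*173 = -73352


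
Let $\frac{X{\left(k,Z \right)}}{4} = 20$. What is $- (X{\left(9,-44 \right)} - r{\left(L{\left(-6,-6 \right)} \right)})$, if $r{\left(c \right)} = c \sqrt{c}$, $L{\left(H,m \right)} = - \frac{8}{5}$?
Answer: $-80 - \frac{16 i \sqrt{10}}{25} \approx -80.0 - 2.0239 i$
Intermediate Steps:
$L{\left(H,m \right)} = - \frac{8}{5}$ ($L{\left(H,m \right)} = \left(-8\right) \frac{1}{5} = - \frac{8}{5}$)
$X{\left(k,Z \right)} = 80$ ($X{\left(k,Z \right)} = 4 \cdot 20 = 80$)
$r{\left(c \right)} = c^{\frac{3}{2}}$
$- (X{\left(9,-44 \right)} - r{\left(L{\left(-6,-6 \right)} \right)}) = - (80 - \left(- \frac{8}{5}\right)^{\frac{3}{2}}) = - (80 - - \frac{16 i \sqrt{10}}{25}) = - (80 + \frac{16 i \sqrt{10}}{25}) = -80 - \frac{16 i \sqrt{10}}{25}$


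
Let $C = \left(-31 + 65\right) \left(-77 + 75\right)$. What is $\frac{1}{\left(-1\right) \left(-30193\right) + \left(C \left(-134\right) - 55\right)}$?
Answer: $\frac{1}{39250} \approx 2.5478 \cdot 10^{-5}$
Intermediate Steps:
$C = -68$ ($C = 34 \left(-2\right) = -68$)
$\frac{1}{\left(-1\right) \left(-30193\right) + \left(C \left(-134\right) - 55\right)} = \frac{1}{\left(-1\right) \left(-30193\right) - -9057} = \frac{1}{30193 + \left(9112 - 55\right)} = \frac{1}{30193 + 9057} = \frac{1}{39250}$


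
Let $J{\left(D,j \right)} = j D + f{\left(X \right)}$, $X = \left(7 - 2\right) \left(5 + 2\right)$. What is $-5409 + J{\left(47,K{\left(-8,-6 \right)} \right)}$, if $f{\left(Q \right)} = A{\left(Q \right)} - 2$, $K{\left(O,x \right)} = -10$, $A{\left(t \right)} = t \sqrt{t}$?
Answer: $-5881 + 35 \sqrt{35} \approx -5673.9$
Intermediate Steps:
$A{\left(t \right)} = t^{\frac{3}{2}}$
$X = 35$ ($X = 5 \cdot 7 = 35$)
$f{\left(Q \right)} = -2 + Q^{\frac{3}{2}}$ ($f{\left(Q \right)} = Q^{\frac{3}{2}} - 2 = -2 + Q^{\frac{3}{2}}$)
$J{\left(D,j \right)} = -2 + 35 \sqrt{35} + D j$ ($J{\left(D,j \right)} = j D - \left(2 - 35^{\frac{3}{2}}\right) = D j - \left(2 - 35 \sqrt{35}\right) = -2 + 35 \sqrt{35} + D j$)
$-5409 + J{\left(47,K{\left(-8,-6 \right)} \right)} = -5409 + \left(-2 + 35 \sqrt{35} + 47 \left(-10\right)\right) = -5409 - \left(472 - 35 \sqrt{35}\right) = -5881 + 35 \sqrt{35}$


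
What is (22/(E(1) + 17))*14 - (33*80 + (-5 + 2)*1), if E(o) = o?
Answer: -23579/9 ≈ -2619.9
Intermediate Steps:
(22/(E(1) + 17))*14 - (33*80 + (-5 + 2)*1) = (22/(1 + 17))*14 - (33*80 + (-5 + 2)*1) = (22/18)*14 - (2640 - 3*1) = ((1/18)*22)*14 - (2640 - 3) = (11/9)*14 - 1*2637 = 154/9 - 2637 = -23579/9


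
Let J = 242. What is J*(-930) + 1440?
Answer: -223620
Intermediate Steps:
J*(-930) + 1440 = 242*(-930) + 1440 = -225060 + 1440 = -223620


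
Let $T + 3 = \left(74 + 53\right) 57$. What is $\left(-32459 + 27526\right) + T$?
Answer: $2303$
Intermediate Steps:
$T = 7236$ ($T = -3 + \left(74 + 53\right) 57 = -3 + 127 \cdot 57 = -3 + 7239 = 7236$)
$\left(-32459 + 27526\right) + T = \left(-32459 + 27526\right) + 7236 = -4933 + 7236 = 2303$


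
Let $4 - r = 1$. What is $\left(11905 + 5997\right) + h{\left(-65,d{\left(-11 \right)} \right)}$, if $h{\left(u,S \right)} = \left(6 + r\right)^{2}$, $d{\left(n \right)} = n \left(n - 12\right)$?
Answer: $17983$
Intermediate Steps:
$r = 3$ ($r = 4 - 1 = 3$)
$d{\left(n \right)} = n \left(-12 + n\right)$
$h{\left(u,S \right)} = 81$ ($h{\left(u,S \right)} = \left(6 + 3\right)^{2} = 9^{2} = 81$)
$\left(11905 + 5997\right) + h{\left(-65,d{\left(-11 \right)} \right)} = \left(11905 + 5997\right) + 81 = 17902 + 81 = 17983$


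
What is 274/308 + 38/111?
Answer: 21059/17094 ≈ 1.2320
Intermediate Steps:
274/308 + 38/111 = 274*(1/308) + 38*(1/111) = 137/154 + 38/111 = 21059/17094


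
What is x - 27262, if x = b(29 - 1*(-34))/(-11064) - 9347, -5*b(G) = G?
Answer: -675069939/18440 ≈ -36609.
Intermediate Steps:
b(G) = -G/5
x = -172358659/18440 (x = -(29 - 1*(-34))/5/(-11064) - 9347 = -(29 + 34)/5*(-1/11064) - 9347 = -⅕*63*(-1/11064) - 9347 = -63/5*(-1/11064) - 9347 = 21/18440 - 9347 = -172358659/18440 ≈ -9347.0)
x - 27262 = -172358659/18440 - 27262 = -675069939/18440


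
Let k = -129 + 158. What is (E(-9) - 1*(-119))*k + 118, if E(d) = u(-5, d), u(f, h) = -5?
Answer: 3424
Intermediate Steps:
E(d) = -5
k = 29
(E(-9) - 1*(-119))*k + 118 = (-5 - 1*(-119))*29 + 118 = (-5 + 119)*29 + 118 = 114*29 + 118 = 3306 + 118 = 3424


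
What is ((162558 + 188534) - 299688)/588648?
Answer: 12851/147162 ≈ 0.087326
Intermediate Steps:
((162558 + 188534) - 299688)/588648 = (351092 - 299688)*(1/588648) = 51404*(1/588648) = 12851/147162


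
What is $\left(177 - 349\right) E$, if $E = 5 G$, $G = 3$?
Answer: $-2580$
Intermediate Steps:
$E = 15$ ($E = 5 \cdot 3 = 15$)
$\left(177 - 349\right) E = \left(177 - 349\right) 15 = \left(-172\right) 15 = -2580$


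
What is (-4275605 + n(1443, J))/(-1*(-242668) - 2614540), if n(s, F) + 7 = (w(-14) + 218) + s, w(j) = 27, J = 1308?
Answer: 1068481/592968 ≈ 1.8019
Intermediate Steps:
n(s, F) = 238 + s (n(s, F) = -7 + ((27 + 218) + s) = -7 + (245 + s) = 238 + s)
(-4275605 + n(1443, J))/(-1*(-242668) - 2614540) = (-4275605 + (238 + 1443))/(-1*(-242668) - 2614540) = (-4275605 + 1681)/(242668 - 2614540) = -4273924/(-2371872) = -4273924*(-1/2371872) = 1068481/592968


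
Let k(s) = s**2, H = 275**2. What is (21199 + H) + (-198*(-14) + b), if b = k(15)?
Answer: 99821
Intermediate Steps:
H = 75625
b = 225 (b = 15**2 = 225)
(21199 + H) + (-198*(-14) + b) = (21199 + 75625) + (-198*(-14) + 225) = 96824 + (2772 + 225) = 96824 + 2997 = 99821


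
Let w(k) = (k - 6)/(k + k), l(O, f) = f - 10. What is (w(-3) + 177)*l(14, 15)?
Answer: 1785/2 ≈ 892.50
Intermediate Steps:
l(O, f) = -10 + f
w(k) = (-6 + k)/(2*k) (w(k) = (-6 + k)/((2*k)) = (-6 + k)*(1/(2*k)) = (-6 + k)/(2*k))
(w(-3) + 177)*l(14, 15) = ((1/2)*(-6 - 3)/(-3) + 177)*(-10 + 15) = ((1/2)*(-1/3)*(-9) + 177)*5 = (3/2 + 177)*5 = (357/2)*5 = 1785/2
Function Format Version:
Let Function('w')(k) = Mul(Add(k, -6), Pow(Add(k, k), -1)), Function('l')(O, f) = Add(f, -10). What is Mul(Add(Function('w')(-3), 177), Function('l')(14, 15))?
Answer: Rational(1785, 2) ≈ 892.50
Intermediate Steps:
Function('l')(O, f) = Add(-10, f)
Function('w')(k) = Mul(Rational(1, 2), Pow(k, -1), Add(-6, k)) (Function('w')(k) = Mul(Add(-6, k), Pow(Mul(2, k), -1)) = Mul(Add(-6, k), Mul(Rational(1, 2), Pow(k, -1))) = Mul(Rational(1, 2), Pow(k, -1), Add(-6, k)))
Mul(Add(Function('w')(-3), 177), Function('l')(14, 15)) = Mul(Add(Mul(Rational(1, 2), Pow(-3, -1), Add(-6, -3)), 177), Add(-10, 15)) = Mul(Add(Mul(Rational(1, 2), Rational(-1, 3), -9), 177), 5) = Mul(Add(Rational(3, 2), 177), 5) = Mul(Rational(357, 2), 5) = Rational(1785, 2)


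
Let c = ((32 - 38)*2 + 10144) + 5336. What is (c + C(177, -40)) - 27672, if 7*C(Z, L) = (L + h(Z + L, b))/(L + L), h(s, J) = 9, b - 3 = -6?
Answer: -6834209/560 ≈ -12204.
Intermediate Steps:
b = -3 (b = 3 - 6 = -3)
c = 15468 (c = (-6*2 + 10144) + 5336 = (-12 + 10144) + 5336 = 10132 + 5336 = 15468)
C(Z, L) = (9 + L)/(14*L) (C(Z, L) = ((L + 9)/(L + L))/7 = ((9 + L)/((2*L)))/7 = ((9 + L)*(1/(2*L)))/7 = ((9 + L)/(2*L))/7 = (9 + L)/(14*L))
(c + C(177, -40)) - 27672 = (15468 + (1/14)*(9 - 40)/(-40)) - 27672 = (15468 + (1/14)*(-1/40)*(-31)) - 27672 = (15468 + 31/560) - 27672 = 8662111/560 - 27672 = -6834209/560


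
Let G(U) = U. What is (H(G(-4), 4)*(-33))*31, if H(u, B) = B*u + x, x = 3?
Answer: 13299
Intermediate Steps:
H(u, B) = 3 + B*u (H(u, B) = B*u + 3 = 3 + B*u)
(H(G(-4), 4)*(-33))*31 = ((3 + 4*(-4))*(-33))*31 = ((3 - 16)*(-33))*31 = -13*(-33)*31 = 429*31 = 13299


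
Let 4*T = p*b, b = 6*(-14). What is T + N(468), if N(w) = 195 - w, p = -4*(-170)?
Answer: -14553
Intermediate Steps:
p = 680
b = -84
T = -14280 (T = (680*(-84))/4 = (1/4)*(-57120) = -14280)
T + N(468) = -14280 + (195 - 1*468) = -14280 + (195 - 468) = -14280 - 273 = -14553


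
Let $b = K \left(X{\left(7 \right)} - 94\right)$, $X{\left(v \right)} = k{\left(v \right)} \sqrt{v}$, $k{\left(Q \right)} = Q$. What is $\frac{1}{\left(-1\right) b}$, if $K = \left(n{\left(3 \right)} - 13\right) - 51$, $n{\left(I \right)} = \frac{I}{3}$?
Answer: $- \frac{94}{535059} - \frac{\sqrt{7}}{76437} \approx -0.00021029$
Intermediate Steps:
$n{\left(I \right)} = \frac{I}{3}$ ($n{\left(I \right)} = I \frac{1}{3} = \frac{I}{3}$)
$K = -63$ ($K = \left(\frac{1}{3} \cdot 3 - 13\right) - 51 = \left(1 - 13\right) - 51 = -12 - 51 = -63$)
$X{\left(v \right)} = v^{\frac{3}{2}}$ ($X{\left(v \right)} = v \sqrt{v} = v^{\frac{3}{2}}$)
$b = 5922 - 441 \sqrt{7}$ ($b = - 63 \left(7^{\frac{3}{2}} - 94\right) = - 63 \left(7 \sqrt{7} - 94\right) = - 63 \left(-94 + 7 \sqrt{7}\right) = 5922 - 441 \sqrt{7} \approx 4755.2$)
$\frac{1}{\left(-1\right) b} = \frac{1}{\left(-1\right) \left(5922 - 441 \sqrt{7}\right)} = \frac{1}{-5922 + 441 \sqrt{7}}$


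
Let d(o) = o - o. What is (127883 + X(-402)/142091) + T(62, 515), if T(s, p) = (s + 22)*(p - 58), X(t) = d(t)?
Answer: 166271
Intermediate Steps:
d(o) = 0
X(t) = 0
T(s, p) = (-58 + p)*(22 + s) (T(s, p) = (22 + s)*(-58 + p) = (-58 + p)*(22 + s))
(127883 + X(-402)/142091) + T(62, 515) = (127883 + 0/142091) + (-1276 - 58*62 + 22*515 + 515*62) = (127883 + 0*(1/142091)) + (-1276 - 3596 + 11330 + 31930) = (127883 + 0) + 38388 = 127883 + 38388 = 166271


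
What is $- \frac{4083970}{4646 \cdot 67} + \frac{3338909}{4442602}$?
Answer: $- \frac{8552055509301}{691451017882} \approx -12.368$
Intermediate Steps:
$- \frac{4083970}{4646 \cdot 67} + \frac{3338909}{4442602} = - \frac{4083970}{311282} + 3338909 \cdot \frac{1}{4442602} = \left(-4083970\right) \frac{1}{311282} + \frac{3338909}{4442602} = - \frac{2041985}{155641} + \frac{3338909}{4442602} = - \frac{8552055509301}{691451017882}$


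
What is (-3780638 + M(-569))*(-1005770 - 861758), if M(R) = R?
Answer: 7061509946296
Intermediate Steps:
(-3780638 + M(-569))*(-1005770 - 861758) = (-3780638 - 569)*(-1005770 - 861758) = -3781207*(-1867528) = 7061509946296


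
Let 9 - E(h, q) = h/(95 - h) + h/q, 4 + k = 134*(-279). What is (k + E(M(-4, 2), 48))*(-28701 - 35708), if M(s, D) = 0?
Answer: 2407672829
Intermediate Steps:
k = -37390 (k = -4 + 134*(-279) = -4 - 37386 = -37390)
E(h, q) = 9 - h/q - h/(95 - h) (E(h, q) = 9 - (h/(95 - h) + h/q) = 9 - (h/q + h/(95 - h)) = 9 + (-h/q - h/(95 - h)) = 9 - h/q - h/(95 - h))
(k + E(M(-4, 2), 48))*(-28701 - 35708) = (-37390 + (-1*0² - 855*48 + 95*0 + 10*0*48)/(48*(-95 + 0)))*(-28701 - 35708) = (-37390 + (1/48)*(-1*0 - 41040 + 0 + 0)/(-95))*(-64409) = (-37390 + (1/48)*(-1/95)*(0 - 41040 + 0 + 0))*(-64409) = (-37390 + (1/48)*(-1/95)*(-41040))*(-64409) = (-37390 + 9)*(-64409) = -37381*(-64409) = 2407672829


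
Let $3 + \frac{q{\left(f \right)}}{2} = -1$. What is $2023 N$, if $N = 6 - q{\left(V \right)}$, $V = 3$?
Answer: $28322$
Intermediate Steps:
$q{\left(f \right)} = -8$ ($q{\left(f \right)} = -6 + 2 \left(-1\right) = -6 - 2 = -8$)
$N = 14$ ($N = 6 - -8 = 6 + 8 = 14$)
$2023 N = 2023 \cdot 14 = 28322$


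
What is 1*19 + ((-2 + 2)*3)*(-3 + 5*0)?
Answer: 19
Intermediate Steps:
1*19 + ((-2 + 2)*3)*(-3 + 5*0) = 19 + (0*3)*(-3 + 0) = 19 + 0*(-3) = 19 + 0 = 19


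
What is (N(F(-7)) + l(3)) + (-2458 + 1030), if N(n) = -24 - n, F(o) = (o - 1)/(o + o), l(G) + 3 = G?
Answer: -10168/7 ≈ -1452.6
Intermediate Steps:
l(G) = -3 + G
F(o) = (-1 + o)/(2*o) (F(o) = (-1 + o)/((2*o)) = (-1 + o)*(1/(2*o)) = (-1 + o)/(2*o))
(N(F(-7)) + l(3)) + (-2458 + 1030) = ((-24 - (-1 - 7)/(2*(-7))) + (-3 + 3)) + (-2458 + 1030) = ((-24 - (-1)*(-8)/(2*7)) + 0) - 1428 = ((-24 - 1*4/7) + 0) - 1428 = ((-24 - 4/7) + 0) - 1428 = (-172/7 + 0) - 1428 = -172/7 - 1428 = -10168/7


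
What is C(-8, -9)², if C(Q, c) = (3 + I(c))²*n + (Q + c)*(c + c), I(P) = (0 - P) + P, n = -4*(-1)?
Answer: 116964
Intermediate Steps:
n = 4
I(P) = 0 (I(P) = -P + P = 0)
C(Q, c) = 36 + 2*c*(Q + c) (C(Q, c) = (3 + 0)²*4 + (Q + c)*(c + c) = 3²*4 + (Q + c)*(2*c) = 9*4 + 2*c*(Q + c) = 36 + 2*c*(Q + c))
C(-8, -9)² = (36 + 2*(-9)² + 2*(-8)*(-9))² = (36 + 2*81 + 144)² = (36 + 162 + 144)² = 342² = 116964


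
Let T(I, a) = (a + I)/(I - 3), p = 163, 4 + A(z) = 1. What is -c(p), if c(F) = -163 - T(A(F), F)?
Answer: 409/3 ≈ 136.33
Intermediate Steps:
A(z) = -3 (A(z) = -4 + 1 = -3)
T(I, a) = (I + a)/(-3 + I)
c(F) = -327/2 + F/6 (c(F) = -163 - (-3 + F)/(-3 - 3) = -163 - (-3 + F)/(-6) = -163 - (-1)*(-3 + F)/6 = -163 - (1/2 - F/6) = -163 + (-1/2 + F/6) = -327/2 + F/6)
-c(p) = -(-327/2 + (1/6)*163) = -(-327/2 + 163/6) = -1*(-409/3) = 409/3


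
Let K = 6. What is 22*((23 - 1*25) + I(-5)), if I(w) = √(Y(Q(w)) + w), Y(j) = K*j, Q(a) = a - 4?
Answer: -44 + 22*I*√59 ≈ -44.0 + 168.99*I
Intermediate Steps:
Q(a) = -4 + a
Y(j) = 6*j
I(w) = √(-24 + 7*w) (I(w) = √(6*(-4 + w) + w) = √((-24 + 6*w) + w) = √(-24 + 7*w))
22*((23 - 1*25) + I(-5)) = 22*((23 - 1*25) + √(-24 + 7*(-5))) = 22*((23 - 25) + √(-24 - 35)) = 22*(-2 + √(-59)) = 22*(-2 + I*√59) = -44 + 22*I*√59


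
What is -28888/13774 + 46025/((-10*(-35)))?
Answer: 1782393/13774 ≈ 129.40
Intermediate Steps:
-28888/13774 + 46025/((-10*(-35))) = -28888*1/13774 + 46025/350 = -14444/6887 + 46025*(1/350) = -14444/6887 + 263/2 = 1782393/13774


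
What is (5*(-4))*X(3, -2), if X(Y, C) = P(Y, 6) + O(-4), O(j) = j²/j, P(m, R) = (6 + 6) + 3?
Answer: -220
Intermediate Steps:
P(m, R) = 15 (P(m, R) = 12 + 3 = 15)
O(j) = j
X(Y, C) = 11 (X(Y, C) = 15 - 4 = 11)
(5*(-4))*X(3, -2) = (5*(-4))*11 = -20*11 = -220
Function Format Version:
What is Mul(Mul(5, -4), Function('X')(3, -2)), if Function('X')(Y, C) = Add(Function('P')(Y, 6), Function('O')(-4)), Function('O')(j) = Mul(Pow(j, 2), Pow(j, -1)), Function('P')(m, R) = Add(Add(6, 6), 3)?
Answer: -220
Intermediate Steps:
Function('P')(m, R) = 15 (Function('P')(m, R) = Add(12, 3) = 15)
Function('O')(j) = j
Function('X')(Y, C) = 11 (Function('X')(Y, C) = Add(15, -4) = 11)
Mul(Mul(5, -4), Function('X')(3, -2)) = Mul(Mul(5, -4), 11) = Mul(-20, 11) = -220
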